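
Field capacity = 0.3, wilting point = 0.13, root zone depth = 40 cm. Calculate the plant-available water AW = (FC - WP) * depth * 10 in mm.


Step 1: Available water = (FC - WP) * depth * 10
Step 2: AW = (0.3 - 0.13) * 40 * 10
Step 3: AW = 0.17 * 40 * 10
Step 4: AW = 68.0 mm

68.0


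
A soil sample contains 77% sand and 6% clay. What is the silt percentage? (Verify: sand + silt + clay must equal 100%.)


Step 1: sand + silt + clay = 100%
Step 2: silt = 100 - sand - clay
Step 3: silt = 100 - 77 - 6
Step 4: silt = 17%

17


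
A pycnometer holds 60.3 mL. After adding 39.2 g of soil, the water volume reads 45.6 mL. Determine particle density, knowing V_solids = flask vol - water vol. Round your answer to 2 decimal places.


Step 1: Volume of solids = flask volume - water volume with soil
Step 2: V_solids = 60.3 - 45.6 = 14.7 mL
Step 3: Particle density = mass / V_solids = 39.2 / 14.7 = 2.67 g/cm^3

2.67


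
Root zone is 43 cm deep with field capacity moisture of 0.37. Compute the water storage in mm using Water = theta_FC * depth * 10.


Step 1: Water (mm) = theta_FC * depth (cm) * 10
Step 2: Water = 0.37 * 43 * 10
Step 3: Water = 159.1 mm

159.1


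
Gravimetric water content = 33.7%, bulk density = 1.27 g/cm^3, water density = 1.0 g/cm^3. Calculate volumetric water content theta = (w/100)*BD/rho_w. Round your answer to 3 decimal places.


Step 1: theta = (w / 100) * BD / rho_w
Step 2: theta = (33.7 / 100) * 1.27 / 1.0
Step 3: theta = 0.337 * 1.27
Step 4: theta = 0.428

0.428


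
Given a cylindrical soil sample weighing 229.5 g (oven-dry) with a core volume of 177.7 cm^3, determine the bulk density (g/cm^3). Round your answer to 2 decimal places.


Step 1: Identify the formula: BD = dry mass / volume
Step 2: Substitute values: BD = 229.5 / 177.7
Step 3: BD = 1.29 g/cm^3

1.29


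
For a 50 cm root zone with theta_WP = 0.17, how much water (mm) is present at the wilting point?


Step 1: Water (mm) = theta_WP * depth * 10
Step 2: Water = 0.17 * 50 * 10
Step 3: Water = 85.0 mm

85.0


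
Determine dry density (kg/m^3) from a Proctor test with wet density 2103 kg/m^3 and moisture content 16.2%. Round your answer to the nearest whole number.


Step 1: Dry density = wet density / (1 + w/100)
Step 2: Dry density = 2103 / (1 + 16.2/100)
Step 3: Dry density = 2103 / 1.162
Step 4: Dry density = 1810 kg/m^3

1810


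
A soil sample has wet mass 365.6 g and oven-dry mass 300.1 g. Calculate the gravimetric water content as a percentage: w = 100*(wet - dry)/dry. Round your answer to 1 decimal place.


Step 1: Water mass = wet - dry = 365.6 - 300.1 = 65.5 g
Step 2: w = 100 * water mass / dry mass
Step 3: w = 100 * 65.5 / 300.1 = 21.8%

21.8


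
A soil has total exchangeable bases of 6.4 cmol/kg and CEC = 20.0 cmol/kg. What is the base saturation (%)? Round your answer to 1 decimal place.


Step 1: BS = 100 * (sum of bases) / CEC
Step 2: BS = 100 * 6.4 / 20.0
Step 3: BS = 32.0%

32.0


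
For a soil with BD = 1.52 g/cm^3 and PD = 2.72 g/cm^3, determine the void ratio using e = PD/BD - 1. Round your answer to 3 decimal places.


Step 1: e = PD / BD - 1
Step 2: e = 2.72 / 1.52 - 1
Step 3: e = 1.78947 - 1
Step 4: e = 0.789

0.789


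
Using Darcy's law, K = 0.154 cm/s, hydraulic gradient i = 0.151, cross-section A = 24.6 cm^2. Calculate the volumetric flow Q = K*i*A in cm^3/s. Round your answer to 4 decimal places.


Step 1: Apply Darcy's law: Q = K * i * A
Step 2: Q = 0.154 * 0.151 * 24.6
Step 3: Q = 0.572 cm^3/s

0.572


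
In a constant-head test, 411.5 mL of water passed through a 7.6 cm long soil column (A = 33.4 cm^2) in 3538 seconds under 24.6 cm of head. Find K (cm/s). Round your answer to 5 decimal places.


Step 1: K = Q * L / (A * t * h)
Step 2: Numerator = 411.5 * 7.6 = 3127.4
Step 3: Denominator = 33.4 * 3538 * 24.6 = 2906962.32
Step 4: K = 3127.4 / 2906962.32 = 0.00108 cm/s

0.00108


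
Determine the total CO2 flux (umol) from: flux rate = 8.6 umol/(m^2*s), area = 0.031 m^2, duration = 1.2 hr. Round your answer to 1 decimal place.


Step 1: Convert time to seconds: 1.2 hr * 3600 = 4320.0 s
Step 2: Total = flux * area * time_s
Step 3: Total = 8.6 * 0.031 * 4320.0
Step 4: Total = 1151.7 umol

1151.7


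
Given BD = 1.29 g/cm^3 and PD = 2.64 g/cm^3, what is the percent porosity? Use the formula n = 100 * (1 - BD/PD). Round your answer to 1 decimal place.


Step 1: Formula: n = 100 * (1 - BD / PD)
Step 2: n = 100 * (1 - 1.29 / 2.64)
Step 3: n = 100 * (1 - 0.48864)
Step 4: n = 51.1%

51.1


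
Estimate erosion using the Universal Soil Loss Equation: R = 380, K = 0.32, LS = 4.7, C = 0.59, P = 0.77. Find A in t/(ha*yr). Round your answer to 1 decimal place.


Step 1: A = R * K * LS * C * P
Step 2: R * K = 380 * 0.32 = 121.6
Step 3: (R*K) * LS = 121.6 * 4.7 = 571.52
Step 4: * C * P = 571.52 * 0.59 * 0.77 = 259.6
Step 5: A = 259.6 t/(ha*yr)

259.6


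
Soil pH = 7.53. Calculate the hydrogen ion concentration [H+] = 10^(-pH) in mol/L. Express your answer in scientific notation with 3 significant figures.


Step 1: [H+] = 10^(-pH)
Step 2: [H+] = 10^(-7.53)
Step 3: [H+] = 2.95e-08 mol/L

2.95e-08


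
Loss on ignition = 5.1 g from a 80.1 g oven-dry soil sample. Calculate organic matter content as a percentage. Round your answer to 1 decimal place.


Step 1: OM% = 100 * LOI / sample mass
Step 2: OM = 100 * 5.1 / 80.1
Step 3: OM = 6.4%

6.4


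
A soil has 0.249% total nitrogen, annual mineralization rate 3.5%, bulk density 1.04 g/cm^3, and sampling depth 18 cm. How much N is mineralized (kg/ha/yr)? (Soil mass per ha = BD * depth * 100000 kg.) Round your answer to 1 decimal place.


Step 1: Soil mass per ha = BD * depth * 100000 = 1.04 * 18 * 100000 = 1872000 kg
Step 2: Total N pool = soil mass * N%/100 = 1872000 * 0.249/100 = 4661.28 kg/ha
Step 3: N mineralized = N pool * rate%/100 = 4661.28 * 3.5/100 = 163.1 kg/ha/yr

163.1


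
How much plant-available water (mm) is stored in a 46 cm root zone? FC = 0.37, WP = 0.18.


Step 1: Available water = (FC - WP) * depth * 10
Step 2: AW = (0.37 - 0.18) * 46 * 10
Step 3: AW = 0.19 * 46 * 10
Step 4: AW = 87.4 mm

87.4


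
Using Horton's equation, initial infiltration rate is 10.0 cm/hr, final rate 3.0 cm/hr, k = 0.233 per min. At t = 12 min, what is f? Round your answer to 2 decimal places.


Step 1: f = fc + (f0 - fc) * exp(-k * t)
Step 2: exp(-0.233 * 12) = 0.061054
Step 3: f = 3.0 + (10.0 - 3.0) * 0.061054
Step 4: f = 3.0 + 7.0 * 0.061054
Step 5: f = 3.43 cm/hr

3.43


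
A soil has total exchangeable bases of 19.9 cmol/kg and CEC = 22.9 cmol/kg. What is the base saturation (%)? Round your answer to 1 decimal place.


Step 1: BS = 100 * (sum of bases) / CEC
Step 2: BS = 100 * 19.9 / 22.9
Step 3: BS = 86.9%

86.9


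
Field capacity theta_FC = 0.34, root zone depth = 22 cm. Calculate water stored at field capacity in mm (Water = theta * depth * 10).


Step 1: Water (mm) = theta_FC * depth (cm) * 10
Step 2: Water = 0.34 * 22 * 10
Step 3: Water = 74.8 mm

74.8


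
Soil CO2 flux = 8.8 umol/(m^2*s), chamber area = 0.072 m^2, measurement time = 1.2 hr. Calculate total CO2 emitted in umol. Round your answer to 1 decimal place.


Step 1: Convert time to seconds: 1.2 hr * 3600 = 4320.0 s
Step 2: Total = flux * area * time_s
Step 3: Total = 8.8 * 0.072 * 4320.0
Step 4: Total = 2737.2 umol

2737.2


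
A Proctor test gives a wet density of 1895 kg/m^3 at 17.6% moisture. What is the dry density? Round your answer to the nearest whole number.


Step 1: Dry density = wet density / (1 + w/100)
Step 2: Dry density = 1895 / (1 + 17.6/100)
Step 3: Dry density = 1895 / 1.176
Step 4: Dry density = 1611 kg/m^3

1611


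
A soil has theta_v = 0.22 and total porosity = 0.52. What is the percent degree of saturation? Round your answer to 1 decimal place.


Step 1: S = 100 * theta_v / n
Step 2: S = 100 * 0.22 / 0.52
Step 3: S = 42.3%

42.3


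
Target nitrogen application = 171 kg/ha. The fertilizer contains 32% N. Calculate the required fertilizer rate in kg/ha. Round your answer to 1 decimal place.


Step 1: Fertilizer rate = target N / (N content / 100)
Step 2: Rate = 171 / (32 / 100)
Step 3: Rate = 171 / 0.32
Step 4: Rate = 534.4 kg/ha

534.4


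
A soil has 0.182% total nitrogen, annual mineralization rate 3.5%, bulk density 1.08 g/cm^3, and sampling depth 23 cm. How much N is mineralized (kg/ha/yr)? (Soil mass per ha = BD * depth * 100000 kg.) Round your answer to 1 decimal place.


Step 1: Soil mass per ha = BD * depth * 100000 = 1.08 * 23 * 100000 = 2484000 kg
Step 2: Total N pool = soil mass * N%/100 = 2484000 * 0.182/100 = 4520.88 kg/ha
Step 3: N mineralized = N pool * rate%/100 = 4520.88 * 3.5/100 = 158.2 kg/ha/yr

158.2


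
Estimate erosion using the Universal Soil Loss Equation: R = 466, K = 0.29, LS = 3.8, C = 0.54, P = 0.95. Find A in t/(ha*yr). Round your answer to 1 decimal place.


Step 1: A = R * K * LS * C * P
Step 2: R * K = 466 * 0.29 = 135.14
Step 3: (R*K) * LS = 135.14 * 3.8 = 513.532
Step 4: * C * P = 513.532 * 0.54 * 0.95 = 263.4
Step 5: A = 263.4 t/(ha*yr)

263.4


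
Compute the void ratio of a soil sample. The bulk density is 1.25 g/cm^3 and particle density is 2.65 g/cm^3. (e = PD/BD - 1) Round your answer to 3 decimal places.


Step 1: e = PD / BD - 1
Step 2: e = 2.65 / 1.25 - 1
Step 3: e = 2.12 - 1
Step 4: e = 1.12

1.12


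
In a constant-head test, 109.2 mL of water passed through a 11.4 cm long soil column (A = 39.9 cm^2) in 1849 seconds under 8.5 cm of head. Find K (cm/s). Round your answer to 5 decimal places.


Step 1: K = Q * L / (A * t * h)
Step 2: Numerator = 109.2 * 11.4 = 1244.88
Step 3: Denominator = 39.9 * 1849 * 8.5 = 627088.35
Step 4: K = 1244.88 / 627088.35 = 0.00199 cm/s

0.00199


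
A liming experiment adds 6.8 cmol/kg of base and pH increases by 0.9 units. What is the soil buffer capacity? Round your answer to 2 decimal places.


Step 1: BC = change in base / change in pH
Step 2: BC = 6.8 / 0.9
Step 3: BC = 7.56 cmol/(kg*pH unit)

7.56


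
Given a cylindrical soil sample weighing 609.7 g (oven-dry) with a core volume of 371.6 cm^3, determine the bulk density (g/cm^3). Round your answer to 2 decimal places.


Step 1: Identify the formula: BD = dry mass / volume
Step 2: Substitute values: BD = 609.7 / 371.6
Step 3: BD = 1.64 g/cm^3

1.64


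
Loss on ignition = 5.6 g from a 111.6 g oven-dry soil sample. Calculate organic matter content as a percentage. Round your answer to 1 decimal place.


Step 1: OM% = 100 * LOI / sample mass
Step 2: OM = 100 * 5.6 / 111.6
Step 3: OM = 5.0%

5.0


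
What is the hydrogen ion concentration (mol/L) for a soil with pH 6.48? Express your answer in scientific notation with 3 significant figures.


Step 1: [H+] = 10^(-pH)
Step 2: [H+] = 10^(-6.48)
Step 3: [H+] = 3.31e-07 mol/L

3.31e-07


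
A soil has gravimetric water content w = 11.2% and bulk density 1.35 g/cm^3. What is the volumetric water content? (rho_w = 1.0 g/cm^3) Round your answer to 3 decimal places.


Step 1: theta = (w / 100) * BD / rho_w
Step 2: theta = (11.2 / 100) * 1.35 / 1.0
Step 3: theta = 0.112 * 1.35
Step 4: theta = 0.151

0.151


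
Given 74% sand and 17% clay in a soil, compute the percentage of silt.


Step 1: sand + silt + clay = 100%
Step 2: silt = 100 - sand - clay
Step 3: silt = 100 - 74 - 17
Step 4: silt = 9%

9


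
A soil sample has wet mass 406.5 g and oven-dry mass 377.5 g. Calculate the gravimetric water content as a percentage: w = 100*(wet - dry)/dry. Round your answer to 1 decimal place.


Step 1: Water mass = wet - dry = 406.5 - 377.5 = 29.0 g
Step 2: w = 100 * water mass / dry mass
Step 3: w = 100 * 29.0 / 377.5 = 7.7%

7.7


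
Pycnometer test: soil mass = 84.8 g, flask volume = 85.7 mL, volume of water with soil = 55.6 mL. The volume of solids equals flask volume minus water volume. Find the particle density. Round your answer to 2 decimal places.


Step 1: Volume of solids = flask volume - water volume with soil
Step 2: V_solids = 85.7 - 55.6 = 30.1 mL
Step 3: Particle density = mass / V_solids = 84.8 / 30.1 = 2.82 g/cm^3

2.82


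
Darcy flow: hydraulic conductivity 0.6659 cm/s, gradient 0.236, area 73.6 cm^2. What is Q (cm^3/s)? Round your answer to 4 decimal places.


Step 1: Apply Darcy's law: Q = K * i * A
Step 2: Q = 0.6659 * 0.236 * 73.6
Step 3: Q = 11.5664 cm^3/s

11.5664


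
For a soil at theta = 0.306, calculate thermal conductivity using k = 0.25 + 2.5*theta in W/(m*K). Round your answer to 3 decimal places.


Step 1: k = 0.25 + 2.5 * theta
Step 2: k = 0.25 + 2.5 * 0.306
Step 3: k = 0.25 + 0.765
Step 4: k = 1.015 W/(m*K)

1.015


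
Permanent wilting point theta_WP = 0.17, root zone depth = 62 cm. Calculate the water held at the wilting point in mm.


Step 1: Water (mm) = theta_WP * depth * 10
Step 2: Water = 0.17 * 62 * 10
Step 3: Water = 105.4 mm

105.4


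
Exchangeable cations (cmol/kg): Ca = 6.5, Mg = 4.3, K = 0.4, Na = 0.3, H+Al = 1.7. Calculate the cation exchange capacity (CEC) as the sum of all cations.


Step 1: CEC = Ca + Mg + K + Na + (H+Al)
Step 2: CEC = 6.5 + 4.3 + 0.4 + 0.3 + 1.7
Step 3: CEC = 13.2 cmol/kg

13.2


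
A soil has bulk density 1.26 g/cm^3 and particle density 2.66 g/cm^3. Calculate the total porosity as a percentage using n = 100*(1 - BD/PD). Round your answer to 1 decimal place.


Step 1: Formula: n = 100 * (1 - BD / PD)
Step 2: n = 100 * (1 - 1.26 / 2.66)
Step 3: n = 100 * (1 - 0.47368)
Step 4: n = 52.6%

52.6


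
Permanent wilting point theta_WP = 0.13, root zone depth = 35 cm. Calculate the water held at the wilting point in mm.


Step 1: Water (mm) = theta_WP * depth * 10
Step 2: Water = 0.13 * 35 * 10
Step 3: Water = 45.5 mm

45.5


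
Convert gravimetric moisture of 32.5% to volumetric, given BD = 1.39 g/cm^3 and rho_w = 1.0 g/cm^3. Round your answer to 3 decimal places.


Step 1: theta = (w / 100) * BD / rho_w
Step 2: theta = (32.5 / 100) * 1.39 / 1.0
Step 3: theta = 0.325 * 1.39
Step 4: theta = 0.452

0.452


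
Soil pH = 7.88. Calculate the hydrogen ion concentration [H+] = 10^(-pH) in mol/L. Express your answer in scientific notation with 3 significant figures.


Step 1: [H+] = 10^(-pH)
Step 2: [H+] = 10^(-7.88)
Step 3: [H+] = 1.32e-08 mol/L

1.32e-08


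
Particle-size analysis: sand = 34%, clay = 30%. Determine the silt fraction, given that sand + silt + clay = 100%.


Step 1: sand + silt + clay = 100%
Step 2: silt = 100 - sand - clay
Step 3: silt = 100 - 34 - 30
Step 4: silt = 36%

36


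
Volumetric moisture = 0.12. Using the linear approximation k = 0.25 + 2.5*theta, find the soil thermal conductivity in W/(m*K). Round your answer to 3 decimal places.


Step 1: k = 0.25 + 2.5 * theta
Step 2: k = 0.25 + 2.5 * 0.12
Step 3: k = 0.25 + 0.3
Step 4: k = 0.55 W/(m*K)

0.55


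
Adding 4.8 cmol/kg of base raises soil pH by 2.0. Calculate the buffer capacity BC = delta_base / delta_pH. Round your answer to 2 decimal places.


Step 1: BC = change in base / change in pH
Step 2: BC = 4.8 / 2.0
Step 3: BC = 2.4 cmol/(kg*pH unit)

2.4


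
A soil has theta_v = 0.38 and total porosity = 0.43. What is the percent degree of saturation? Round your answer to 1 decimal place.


Step 1: S = 100 * theta_v / n
Step 2: S = 100 * 0.38 / 0.43
Step 3: S = 88.4%

88.4


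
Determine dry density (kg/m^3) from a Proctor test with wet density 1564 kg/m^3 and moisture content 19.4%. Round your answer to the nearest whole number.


Step 1: Dry density = wet density / (1 + w/100)
Step 2: Dry density = 1564 / (1 + 19.4/100)
Step 3: Dry density = 1564 / 1.194
Step 4: Dry density = 1310 kg/m^3

1310


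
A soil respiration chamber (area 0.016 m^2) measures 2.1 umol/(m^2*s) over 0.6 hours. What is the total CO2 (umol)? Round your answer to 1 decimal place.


Step 1: Convert time to seconds: 0.6 hr * 3600 = 2160.0 s
Step 2: Total = flux * area * time_s
Step 3: Total = 2.1 * 0.016 * 2160.0
Step 4: Total = 72.6 umol

72.6


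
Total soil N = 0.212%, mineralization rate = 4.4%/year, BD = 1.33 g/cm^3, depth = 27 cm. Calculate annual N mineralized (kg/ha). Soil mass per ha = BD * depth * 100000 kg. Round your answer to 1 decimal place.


Step 1: Soil mass per ha = BD * depth * 100000 = 1.33 * 27 * 100000 = 3591000 kg
Step 2: Total N pool = soil mass * N%/100 = 3591000 * 0.212/100 = 7612.92 kg/ha
Step 3: N mineralized = N pool * rate%/100 = 7612.92 * 4.4/100 = 335.0 kg/ha/yr

335.0


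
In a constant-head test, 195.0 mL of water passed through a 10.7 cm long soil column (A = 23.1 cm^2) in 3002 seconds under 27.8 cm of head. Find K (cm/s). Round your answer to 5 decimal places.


Step 1: K = Q * L / (A * t * h)
Step 2: Numerator = 195.0 * 10.7 = 2086.5
Step 3: Denominator = 23.1 * 3002 * 27.8 = 1927824.36
Step 4: K = 2086.5 / 1927824.36 = 0.00108 cm/s

0.00108


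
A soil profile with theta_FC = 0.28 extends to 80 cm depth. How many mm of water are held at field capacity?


Step 1: Water (mm) = theta_FC * depth (cm) * 10
Step 2: Water = 0.28 * 80 * 10
Step 3: Water = 224.0 mm

224.0


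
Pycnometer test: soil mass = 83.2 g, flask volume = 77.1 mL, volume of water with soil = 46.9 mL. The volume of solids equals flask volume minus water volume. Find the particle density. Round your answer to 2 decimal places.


Step 1: Volume of solids = flask volume - water volume with soil
Step 2: V_solids = 77.1 - 46.9 = 30.2 mL
Step 3: Particle density = mass / V_solids = 83.2 / 30.2 = 2.75 g/cm^3

2.75


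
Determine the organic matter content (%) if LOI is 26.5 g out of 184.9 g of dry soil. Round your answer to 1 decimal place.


Step 1: OM% = 100 * LOI / sample mass
Step 2: OM = 100 * 26.5 / 184.9
Step 3: OM = 14.3%

14.3


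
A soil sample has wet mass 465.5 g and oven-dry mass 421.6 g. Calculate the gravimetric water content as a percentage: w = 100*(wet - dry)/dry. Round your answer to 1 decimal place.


Step 1: Water mass = wet - dry = 465.5 - 421.6 = 43.9 g
Step 2: w = 100 * water mass / dry mass
Step 3: w = 100 * 43.9 / 421.6 = 10.4%

10.4


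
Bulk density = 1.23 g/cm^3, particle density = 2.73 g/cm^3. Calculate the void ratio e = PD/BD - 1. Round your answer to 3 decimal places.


Step 1: e = PD / BD - 1
Step 2: e = 2.73 / 1.23 - 1
Step 3: e = 2.21951 - 1
Step 4: e = 1.22

1.22


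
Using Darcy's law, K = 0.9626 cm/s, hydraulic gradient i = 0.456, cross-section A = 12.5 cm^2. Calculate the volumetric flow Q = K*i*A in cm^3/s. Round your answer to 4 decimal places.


Step 1: Apply Darcy's law: Q = K * i * A
Step 2: Q = 0.9626 * 0.456 * 12.5
Step 3: Q = 5.4868 cm^3/s

5.4868


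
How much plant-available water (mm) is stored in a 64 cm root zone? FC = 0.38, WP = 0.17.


Step 1: Available water = (FC - WP) * depth * 10
Step 2: AW = (0.38 - 0.17) * 64 * 10
Step 3: AW = 0.21 * 64 * 10
Step 4: AW = 134.4 mm

134.4


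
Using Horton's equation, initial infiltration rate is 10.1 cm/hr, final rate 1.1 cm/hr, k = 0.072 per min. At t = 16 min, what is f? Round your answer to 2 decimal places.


Step 1: f = fc + (f0 - fc) * exp(-k * t)
Step 2: exp(-0.072 * 16) = 0.316004
Step 3: f = 1.1 + (10.1 - 1.1) * 0.316004
Step 4: f = 1.1 + 9.0 * 0.316004
Step 5: f = 3.94 cm/hr

3.94


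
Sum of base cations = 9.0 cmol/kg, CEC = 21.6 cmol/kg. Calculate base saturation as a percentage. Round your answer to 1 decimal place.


Step 1: BS = 100 * (sum of bases) / CEC
Step 2: BS = 100 * 9.0 / 21.6
Step 3: BS = 41.7%

41.7


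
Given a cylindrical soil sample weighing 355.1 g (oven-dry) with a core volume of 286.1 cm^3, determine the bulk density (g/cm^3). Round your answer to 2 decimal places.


Step 1: Identify the formula: BD = dry mass / volume
Step 2: Substitute values: BD = 355.1 / 286.1
Step 3: BD = 1.24 g/cm^3

1.24


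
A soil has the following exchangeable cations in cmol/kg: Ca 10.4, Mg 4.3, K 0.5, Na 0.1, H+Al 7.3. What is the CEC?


Step 1: CEC = Ca + Mg + K + Na + (H+Al)
Step 2: CEC = 10.4 + 4.3 + 0.5 + 0.1 + 7.3
Step 3: CEC = 22.6 cmol/kg

22.6


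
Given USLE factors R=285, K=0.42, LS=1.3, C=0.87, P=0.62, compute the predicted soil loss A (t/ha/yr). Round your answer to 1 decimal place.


Step 1: A = R * K * LS * C * P
Step 2: R * K = 285 * 0.42 = 119.7
Step 3: (R*K) * LS = 119.7 * 1.3 = 155.61
Step 4: * C * P = 155.61 * 0.87 * 0.62 = 83.9
Step 5: A = 83.9 t/(ha*yr)

83.9


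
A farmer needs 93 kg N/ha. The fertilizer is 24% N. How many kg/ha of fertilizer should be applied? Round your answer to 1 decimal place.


Step 1: Fertilizer rate = target N / (N content / 100)
Step 2: Rate = 93 / (24 / 100)
Step 3: Rate = 93 / 0.24
Step 4: Rate = 387.5 kg/ha

387.5


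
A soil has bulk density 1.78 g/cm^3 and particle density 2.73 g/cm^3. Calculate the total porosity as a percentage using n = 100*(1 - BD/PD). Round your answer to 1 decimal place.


Step 1: Formula: n = 100 * (1 - BD / PD)
Step 2: n = 100 * (1 - 1.78 / 2.73)
Step 3: n = 100 * (1 - 0.65201)
Step 4: n = 34.8%

34.8


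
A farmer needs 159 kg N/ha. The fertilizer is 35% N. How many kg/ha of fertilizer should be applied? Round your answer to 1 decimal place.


Step 1: Fertilizer rate = target N / (N content / 100)
Step 2: Rate = 159 / (35 / 100)
Step 3: Rate = 159 / 0.35
Step 4: Rate = 454.3 kg/ha

454.3


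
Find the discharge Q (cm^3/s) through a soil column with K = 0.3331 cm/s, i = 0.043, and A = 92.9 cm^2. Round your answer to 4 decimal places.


Step 1: Apply Darcy's law: Q = K * i * A
Step 2: Q = 0.3331 * 0.043 * 92.9
Step 3: Q = 1.3306 cm^3/s

1.3306


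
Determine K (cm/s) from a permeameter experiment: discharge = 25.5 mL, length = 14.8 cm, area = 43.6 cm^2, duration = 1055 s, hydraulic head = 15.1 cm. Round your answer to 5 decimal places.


Step 1: K = Q * L / (A * t * h)
Step 2: Numerator = 25.5 * 14.8 = 377.4
Step 3: Denominator = 43.6 * 1055 * 15.1 = 694569.8
Step 4: K = 377.4 / 694569.8 = 0.00054 cm/s

0.00054


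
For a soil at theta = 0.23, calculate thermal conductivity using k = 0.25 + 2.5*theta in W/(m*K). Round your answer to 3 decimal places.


Step 1: k = 0.25 + 2.5 * theta
Step 2: k = 0.25 + 2.5 * 0.23
Step 3: k = 0.25 + 0.575
Step 4: k = 0.825 W/(m*K)

0.825


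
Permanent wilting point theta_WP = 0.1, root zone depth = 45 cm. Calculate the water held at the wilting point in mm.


Step 1: Water (mm) = theta_WP * depth * 10
Step 2: Water = 0.1 * 45 * 10
Step 3: Water = 45.0 mm

45.0


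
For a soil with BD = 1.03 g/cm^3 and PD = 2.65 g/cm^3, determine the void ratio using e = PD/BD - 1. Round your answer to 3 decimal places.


Step 1: e = PD / BD - 1
Step 2: e = 2.65 / 1.03 - 1
Step 3: e = 2.57282 - 1
Step 4: e = 1.573

1.573


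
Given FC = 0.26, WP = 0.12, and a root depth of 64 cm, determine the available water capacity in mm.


Step 1: Available water = (FC - WP) * depth * 10
Step 2: AW = (0.26 - 0.12) * 64 * 10
Step 3: AW = 0.14 * 64 * 10
Step 4: AW = 89.6 mm

89.6


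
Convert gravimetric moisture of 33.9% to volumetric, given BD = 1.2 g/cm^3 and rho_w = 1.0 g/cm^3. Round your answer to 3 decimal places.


Step 1: theta = (w / 100) * BD / rho_w
Step 2: theta = (33.9 / 100) * 1.2 / 1.0
Step 3: theta = 0.339 * 1.2
Step 4: theta = 0.407

0.407


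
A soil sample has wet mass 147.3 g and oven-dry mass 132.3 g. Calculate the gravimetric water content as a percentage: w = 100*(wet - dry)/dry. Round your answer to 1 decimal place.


Step 1: Water mass = wet - dry = 147.3 - 132.3 = 15.0 g
Step 2: w = 100 * water mass / dry mass
Step 3: w = 100 * 15.0 / 132.3 = 11.3%

11.3


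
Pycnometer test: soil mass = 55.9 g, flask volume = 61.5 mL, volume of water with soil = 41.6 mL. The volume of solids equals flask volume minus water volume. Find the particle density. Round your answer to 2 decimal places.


Step 1: Volume of solids = flask volume - water volume with soil
Step 2: V_solids = 61.5 - 41.6 = 19.9 mL
Step 3: Particle density = mass / V_solids = 55.9 / 19.9 = 2.81 g/cm^3

2.81


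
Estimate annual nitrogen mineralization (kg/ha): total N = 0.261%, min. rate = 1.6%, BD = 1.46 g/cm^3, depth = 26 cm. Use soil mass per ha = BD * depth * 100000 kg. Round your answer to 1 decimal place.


Step 1: Soil mass per ha = BD * depth * 100000 = 1.46 * 26 * 100000 = 3796000 kg
Step 2: Total N pool = soil mass * N%/100 = 3796000 * 0.261/100 = 9907.56 kg/ha
Step 3: N mineralized = N pool * rate%/100 = 9907.56 * 1.6/100 = 158.5 kg/ha/yr

158.5


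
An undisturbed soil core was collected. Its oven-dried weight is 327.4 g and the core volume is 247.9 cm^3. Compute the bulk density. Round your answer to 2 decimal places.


Step 1: Identify the formula: BD = dry mass / volume
Step 2: Substitute values: BD = 327.4 / 247.9
Step 3: BD = 1.32 g/cm^3

1.32


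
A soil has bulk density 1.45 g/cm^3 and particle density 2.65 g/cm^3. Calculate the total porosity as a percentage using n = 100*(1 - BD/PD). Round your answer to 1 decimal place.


Step 1: Formula: n = 100 * (1 - BD / PD)
Step 2: n = 100 * (1 - 1.45 / 2.65)
Step 3: n = 100 * (1 - 0.54717)
Step 4: n = 45.3%

45.3


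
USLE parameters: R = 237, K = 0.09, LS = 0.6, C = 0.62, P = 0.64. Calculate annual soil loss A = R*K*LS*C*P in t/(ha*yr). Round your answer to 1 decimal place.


Step 1: A = R * K * LS * C * P
Step 2: R * K = 237 * 0.09 = 21.33
Step 3: (R*K) * LS = 21.33 * 0.6 = 12.798
Step 4: * C * P = 12.798 * 0.62 * 0.64 = 5.1
Step 5: A = 5.1 t/(ha*yr)

5.1


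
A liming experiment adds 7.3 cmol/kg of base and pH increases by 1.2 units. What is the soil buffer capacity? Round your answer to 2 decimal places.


Step 1: BC = change in base / change in pH
Step 2: BC = 7.3 / 1.2
Step 3: BC = 6.08 cmol/(kg*pH unit)

6.08


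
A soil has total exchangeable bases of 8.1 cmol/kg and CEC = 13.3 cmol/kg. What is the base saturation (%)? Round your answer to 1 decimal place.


Step 1: BS = 100 * (sum of bases) / CEC
Step 2: BS = 100 * 8.1 / 13.3
Step 3: BS = 60.9%

60.9


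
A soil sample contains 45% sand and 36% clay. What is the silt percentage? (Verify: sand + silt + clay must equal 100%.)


Step 1: sand + silt + clay = 100%
Step 2: silt = 100 - sand - clay
Step 3: silt = 100 - 45 - 36
Step 4: silt = 19%

19


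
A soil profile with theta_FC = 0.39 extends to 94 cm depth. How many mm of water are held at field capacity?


Step 1: Water (mm) = theta_FC * depth (cm) * 10
Step 2: Water = 0.39 * 94 * 10
Step 3: Water = 366.6 mm

366.6


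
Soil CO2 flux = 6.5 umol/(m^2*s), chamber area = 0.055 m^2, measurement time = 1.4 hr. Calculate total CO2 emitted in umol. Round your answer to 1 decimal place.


Step 1: Convert time to seconds: 1.4 hr * 3600 = 5040.0 s
Step 2: Total = flux * area * time_s
Step 3: Total = 6.5 * 0.055 * 5040.0
Step 4: Total = 1801.8 umol

1801.8


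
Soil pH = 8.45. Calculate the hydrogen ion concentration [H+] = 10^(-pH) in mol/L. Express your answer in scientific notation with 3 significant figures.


Step 1: [H+] = 10^(-pH)
Step 2: [H+] = 10^(-8.45)
Step 3: [H+] = 3.55e-09 mol/L

3.55e-09


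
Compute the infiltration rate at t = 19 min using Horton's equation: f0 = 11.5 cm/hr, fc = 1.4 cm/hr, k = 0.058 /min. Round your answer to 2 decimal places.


Step 1: f = fc + (f0 - fc) * exp(-k * t)
Step 2: exp(-0.058 * 19) = 0.332206
Step 3: f = 1.4 + (11.5 - 1.4) * 0.332206
Step 4: f = 1.4 + 10.1 * 0.332206
Step 5: f = 4.76 cm/hr

4.76


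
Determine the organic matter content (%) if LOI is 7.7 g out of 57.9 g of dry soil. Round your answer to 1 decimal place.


Step 1: OM% = 100 * LOI / sample mass
Step 2: OM = 100 * 7.7 / 57.9
Step 3: OM = 13.3%

13.3


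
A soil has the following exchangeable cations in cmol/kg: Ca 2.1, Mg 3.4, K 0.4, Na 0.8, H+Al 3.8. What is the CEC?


Step 1: CEC = Ca + Mg + K + Na + (H+Al)
Step 2: CEC = 2.1 + 3.4 + 0.4 + 0.8 + 3.8
Step 3: CEC = 10.5 cmol/kg

10.5


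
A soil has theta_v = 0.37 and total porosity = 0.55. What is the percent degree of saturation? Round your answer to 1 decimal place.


Step 1: S = 100 * theta_v / n
Step 2: S = 100 * 0.37 / 0.55
Step 3: S = 67.3%

67.3


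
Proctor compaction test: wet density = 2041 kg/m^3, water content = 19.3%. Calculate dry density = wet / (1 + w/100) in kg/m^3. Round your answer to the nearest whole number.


Step 1: Dry density = wet density / (1 + w/100)
Step 2: Dry density = 2041 / (1 + 19.3/100)
Step 3: Dry density = 2041 / 1.193
Step 4: Dry density = 1711 kg/m^3

1711


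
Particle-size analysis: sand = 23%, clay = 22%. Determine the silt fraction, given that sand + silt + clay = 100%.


Step 1: sand + silt + clay = 100%
Step 2: silt = 100 - sand - clay
Step 3: silt = 100 - 23 - 22
Step 4: silt = 55%

55


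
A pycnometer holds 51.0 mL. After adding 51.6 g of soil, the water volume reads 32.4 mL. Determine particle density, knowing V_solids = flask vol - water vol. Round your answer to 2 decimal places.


Step 1: Volume of solids = flask volume - water volume with soil
Step 2: V_solids = 51.0 - 32.4 = 18.6 mL
Step 3: Particle density = mass / V_solids = 51.6 / 18.6 = 2.77 g/cm^3

2.77


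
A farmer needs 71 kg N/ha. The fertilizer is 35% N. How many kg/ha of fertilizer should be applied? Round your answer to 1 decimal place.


Step 1: Fertilizer rate = target N / (N content / 100)
Step 2: Rate = 71 / (35 / 100)
Step 3: Rate = 71 / 0.35
Step 4: Rate = 202.9 kg/ha

202.9


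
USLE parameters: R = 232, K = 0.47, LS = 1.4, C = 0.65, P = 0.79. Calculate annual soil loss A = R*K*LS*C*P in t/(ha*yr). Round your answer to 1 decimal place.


Step 1: A = R * K * LS * C * P
Step 2: R * K = 232 * 0.47 = 109.04
Step 3: (R*K) * LS = 109.04 * 1.4 = 152.656
Step 4: * C * P = 152.656 * 0.65 * 0.79 = 78.4
Step 5: A = 78.4 t/(ha*yr)

78.4


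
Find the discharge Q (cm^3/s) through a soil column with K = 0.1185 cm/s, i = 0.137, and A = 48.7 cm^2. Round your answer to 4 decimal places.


Step 1: Apply Darcy's law: Q = K * i * A
Step 2: Q = 0.1185 * 0.137 * 48.7
Step 3: Q = 0.7906 cm^3/s

0.7906


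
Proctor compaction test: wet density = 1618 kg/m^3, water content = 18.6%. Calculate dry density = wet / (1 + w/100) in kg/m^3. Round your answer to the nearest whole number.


Step 1: Dry density = wet density / (1 + w/100)
Step 2: Dry density = 1618 / (1 + 18.6/100)
Step 3: Dry density = 1618 / 1.186
Step 4: Dry density = 1364 kg/m^3

1364


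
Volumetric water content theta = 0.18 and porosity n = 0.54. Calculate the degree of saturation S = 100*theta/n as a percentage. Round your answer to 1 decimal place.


Step 1: S = 100 * theta_v / n
Step 2: S = 100 * 0.18 / 0.54
Step 3: S = 33.3%

33.3


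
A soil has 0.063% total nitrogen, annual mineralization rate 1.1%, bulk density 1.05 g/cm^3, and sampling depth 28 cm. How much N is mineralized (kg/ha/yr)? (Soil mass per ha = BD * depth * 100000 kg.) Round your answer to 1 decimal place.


Step 1: Soil mass per ha = BD * depth * 100000 = 1.05 * 28 * 100000 = 2940000 kg
Step 2: Total N pool = soil mass * N%/100 = 2940000 * 0.063/100 = 1852.2 kg/ha
Step 3: N mineralized = N pool * rate%/100 = 1852.2 * 1.1/100 = 20.4 kg/ha/yr

20.4


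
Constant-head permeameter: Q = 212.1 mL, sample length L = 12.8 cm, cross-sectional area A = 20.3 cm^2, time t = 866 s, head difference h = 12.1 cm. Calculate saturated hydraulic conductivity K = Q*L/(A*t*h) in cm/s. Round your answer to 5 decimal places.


Step 1: K = Q * L / (A * t * h)
Step 2: Numerator = 212.1 * 12.8 = 2714.88
Step 3: Denominator = 20.3 * 866 * 12.1 = 212715.58
Step 4: K = 2714.88 / 212715.58 = 0.01276 cm/s

0.01276


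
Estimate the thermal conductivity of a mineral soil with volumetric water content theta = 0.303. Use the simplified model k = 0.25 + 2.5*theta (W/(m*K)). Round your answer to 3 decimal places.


Step 1: k = 0.25 + 2.5 * theta
Step 2: k = 0.25 + 2.5 * 0.303
Step 3: k = 0.25 + 0.758
Step 4: k = 1.008 W/(m*K)

1.008


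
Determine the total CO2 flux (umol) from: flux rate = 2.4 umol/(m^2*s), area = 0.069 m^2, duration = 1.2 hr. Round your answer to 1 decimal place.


Step 1: Convert time to seconds: 1.2 hr * 3600 = 4320.0 s
Step 2: Total = flux * area * time_s
Step 3: Total = 2.4 * 0.069 * 4320.0
Step 4: Total = 715.4 umol

715.4


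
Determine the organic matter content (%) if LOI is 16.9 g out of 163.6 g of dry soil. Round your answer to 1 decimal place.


Step 1: OM% = 100 * LOI / sample mass
Step 2: OM = 100 * 16.9 / 163.6
Step 3: OM = 10.3%

10.3


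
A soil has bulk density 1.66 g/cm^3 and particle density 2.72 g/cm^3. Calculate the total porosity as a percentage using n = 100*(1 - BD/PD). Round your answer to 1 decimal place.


Step 1: Formula: n = 100 * (1 - BD / PD)
Step 2: n = 100 * (1 - 1.66 / 2.72)
Step 3: n = 100 * (1 - 0.61029)
Step 4: n = 39.0%

39.0


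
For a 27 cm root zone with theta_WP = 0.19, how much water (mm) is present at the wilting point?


Step 1: Water (mm) = theta_WP * depth * 10
Step 2: Water = 0.19 * 27 * 10
Step 3: Water = 51.3 mm

51.3


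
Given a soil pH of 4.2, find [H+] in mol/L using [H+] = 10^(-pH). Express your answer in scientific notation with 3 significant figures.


Step 1: [H+] = 10^(-pH)
Step 2: [H+] = 10^(-4.2)
Step 3: [H+] = 6.31e-05 mol/L

6.31e-05


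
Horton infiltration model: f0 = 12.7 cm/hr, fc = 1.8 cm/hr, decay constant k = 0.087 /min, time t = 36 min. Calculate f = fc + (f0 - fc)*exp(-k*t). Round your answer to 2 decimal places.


Step 1: f = fc + (f0 - fc) * exp(-k * t)
Step 2: exp(-0.087 * 36) = 0.04363
Step 3: f = 1.8 + (12.7 - 1.8) * 0.04363
Step 4: f = 1.8 + 10.9 * 0.04363
Step 5: f = 2.28 cm/hr

2.28


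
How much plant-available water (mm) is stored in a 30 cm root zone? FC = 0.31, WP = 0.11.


Step 1: Available water = (FC - WP) * depth * 10
Step 2: AW = (0.31 - 0.11) * 30 * 10
Step 3: AW = 0.2 * 30 * 10
Step 4: AW = 60.0 mm

60.0


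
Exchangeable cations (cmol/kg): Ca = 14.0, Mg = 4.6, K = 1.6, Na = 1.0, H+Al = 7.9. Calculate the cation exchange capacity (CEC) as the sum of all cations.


Step 1: CEC = Ca + Mg + K + Na + (H+Al)
Step 2: CEC = 14.0 + 4.6 + 1.6 + 1.0 + 7.9
Step 3: CEC = 29.1 cmol/kg

29.1


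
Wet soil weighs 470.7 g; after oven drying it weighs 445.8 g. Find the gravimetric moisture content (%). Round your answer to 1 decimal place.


Step 1: Water mass = wet - dry = 470.7 - 445.8 = 24.9 g
Step 2: w = 100 * water mass / dry mass
Step 3: w = 100 * 24.9 / 445.8 = 5.6%

5.6


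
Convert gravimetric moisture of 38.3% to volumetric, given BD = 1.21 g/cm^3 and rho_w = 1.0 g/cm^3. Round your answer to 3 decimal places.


Step 1: theta = (w / 100) * BD / rho_w
Step 2: theta = (38.3 / 100) * 1.21 / 1.0
Step 3: theta = 0.383 * 1.21
Step 4: theta = 0.463

0.463


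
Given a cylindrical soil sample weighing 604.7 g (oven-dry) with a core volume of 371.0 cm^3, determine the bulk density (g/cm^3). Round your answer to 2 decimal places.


Step 1: Identify the formula: BD = dry mass / volume
Step 2: Substitute values: BD = 604.7 / 371.0
Step 3: BD = 1.63 g/cm^3

1.63


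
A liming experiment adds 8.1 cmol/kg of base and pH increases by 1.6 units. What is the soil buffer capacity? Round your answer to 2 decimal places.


Step 1: BC = change in base / change in pH
Step 2: BC = 8.1 / 1.6
Step 3: BC = 5.06 cmol/(kg*pH unit)

5.06


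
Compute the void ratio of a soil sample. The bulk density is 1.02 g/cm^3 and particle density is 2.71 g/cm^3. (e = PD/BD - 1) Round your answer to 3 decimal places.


Step 1: e = PD / BD - 1
Step 2: e = 2.71 / 1.02 - 1
Step 3: e = 2.65686 - 1
Step 4: e = 1.657

1.657


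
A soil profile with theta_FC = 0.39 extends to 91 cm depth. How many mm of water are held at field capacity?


Step 1: Water (mm) = theta_FC * depth (cm) * 10
Step 2: Water = 0.39 * 91 * 10
Step 3: Water = 354.9 mm

354.9


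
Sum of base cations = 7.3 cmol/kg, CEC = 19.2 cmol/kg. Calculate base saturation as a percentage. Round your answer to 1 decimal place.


Step 1: BS = 100 * (sum of bases) / CEC
Step 2: BS = 100 * 7.3 / 19.2
Step 3: BS = 38.0%

38.0


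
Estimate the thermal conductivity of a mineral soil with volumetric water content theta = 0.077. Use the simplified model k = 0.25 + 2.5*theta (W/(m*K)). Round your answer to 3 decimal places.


Step 1: k = 0.25 + 2.5 * theta
Step 2: k = 0.25 + 2.5 * 0.077
Step 3: k = 0.25 + 0.193
Step 4: k = 0.443 W/(m*K)

0.443


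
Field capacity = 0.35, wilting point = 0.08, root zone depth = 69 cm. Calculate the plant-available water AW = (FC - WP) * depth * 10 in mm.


Step 1: Available water = (FC - WP) * depth * 10
Step 2: AW = (0.35 - 0.08) * 69 * 10
Step 3: AW = 0.27 * 69 * 10
Step 4: AW = 186.3 mm

186.3


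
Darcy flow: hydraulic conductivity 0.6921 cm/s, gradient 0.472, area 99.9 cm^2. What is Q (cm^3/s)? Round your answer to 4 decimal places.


Step 1: Apply Darcy's law: Q = K * i * A
Step 2: Q = 0.6921 * 0.472 * 99.9
Step 3: Q = 32.6345 cm^3/s

32.6345


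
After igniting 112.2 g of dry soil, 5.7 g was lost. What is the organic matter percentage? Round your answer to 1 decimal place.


Step 1: OM% = 100 * LOI / sample mass
Step 2: OM = 100 * 5.7 / 112.2
Step 3: OM = 5.1%

5.1


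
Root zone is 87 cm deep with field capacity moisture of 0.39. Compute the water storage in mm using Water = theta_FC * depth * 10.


Step 1: Water (mm) = theta_FC * depth (cm) * 10
Step 2: Water = 0.39 * 87 * 10
Step 3: Water = 339.3 mm

339.3


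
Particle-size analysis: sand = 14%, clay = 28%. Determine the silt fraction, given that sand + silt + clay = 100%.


Step 1: sand + silt + clay = 100%
Step 2: silt = 100 - sand - clay
Step 3: silt = 100 - 14 - 28
Step 4: silt = 58%

58


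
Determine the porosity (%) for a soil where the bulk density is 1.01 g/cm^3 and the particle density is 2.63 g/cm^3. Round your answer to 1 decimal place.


Step 1: Formula: n = 100 * (1 - BD / PD)
Step 2: n = 100 * (1 - 1.01 / 2.63)
Step 3: n = 100 * (1 - 0.38403)
Step 4: n = 61.6%

61.6


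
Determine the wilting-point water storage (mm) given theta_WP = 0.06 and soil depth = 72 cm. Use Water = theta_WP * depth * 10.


Step 1: Water (mm) = theta_WP * depth * 10
Step 2: Water = 0.06 * 72 * 10
Step 3: Water = 43.2 mm

43.2


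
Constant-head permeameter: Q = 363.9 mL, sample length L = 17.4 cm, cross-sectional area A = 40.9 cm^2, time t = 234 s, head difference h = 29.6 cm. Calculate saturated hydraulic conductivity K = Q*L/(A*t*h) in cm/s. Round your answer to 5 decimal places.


Step 1: K = Q * L / (A * t * h)
Step 2: Numerator = 363.9 * 17.4 = 6331.86
Step 3: Denominator = 40.9 * 234 * 29.6 = 283289.76
Step 4: K = 6331.86 / 283289.76 = 0.02235 cm/s

0.02235


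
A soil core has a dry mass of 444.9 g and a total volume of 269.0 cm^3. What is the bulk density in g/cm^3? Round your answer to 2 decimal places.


Step 1: Identify the formula: BD = dry mass / volume
Step 2: Substitute values: BD = 444.9 / 269.0
Step 3: BD = 1.65 g/cm^3

1.65


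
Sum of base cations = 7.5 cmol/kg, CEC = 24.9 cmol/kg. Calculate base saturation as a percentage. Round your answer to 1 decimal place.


Step 1: BS = 100 * (sum of bases) / CEC
Step 2: BS = 100 * 7.5 / 24.9
Step 3: BS = 30.1%

30.1


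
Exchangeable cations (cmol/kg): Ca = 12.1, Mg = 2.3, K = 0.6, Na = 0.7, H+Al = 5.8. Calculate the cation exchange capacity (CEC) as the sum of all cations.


Step 1: CEC = Ca + Mg + K + Na + (H+Al)
Step 2: CEC = 12.1 + 2.3 + 0.6 + 0.7 + 5.8
Step 3: CEC = 21.5 cmol/kg

21.5


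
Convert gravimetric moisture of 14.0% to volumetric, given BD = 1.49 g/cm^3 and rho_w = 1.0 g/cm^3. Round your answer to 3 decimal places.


Step 1: theta = (w / 100) * BD / rho_w
Step 2: theta = (14.0 / 100) * 1.49 / 1.0
Step 3: theta = 0.14 * 1.49
Step 4: theta = 0.209

0.209


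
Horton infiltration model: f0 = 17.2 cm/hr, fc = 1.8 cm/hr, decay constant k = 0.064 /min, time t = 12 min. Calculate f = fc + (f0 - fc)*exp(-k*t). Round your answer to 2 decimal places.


Step 1: f = fc + (f0 - fc) * exp(-k * t)
Step 2: exp(-0.064 * 12) = 0.46394
Step 3: f = 1.8 + (17.2 - 1.8) * 0.46394
Step 4: f = 1.8 + 15.4 * 0.46394
Step 5: f = 8.94 cm/hr

8.94
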